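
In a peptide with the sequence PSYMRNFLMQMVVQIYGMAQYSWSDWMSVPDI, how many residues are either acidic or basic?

Acidic: D, E. Basic: H, K, R.
Acidic residues here: D25, D31 (2).
Basic residues here: R5 (1).
The two groups share no amino acid, so total = 2 + 1 = 3.

3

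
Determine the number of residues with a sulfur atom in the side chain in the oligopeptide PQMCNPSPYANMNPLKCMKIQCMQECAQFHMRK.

9

Only Cys (C) and Met (M) have a sulfur atom in the side chain.
Matching residues: M3, C4, M12, C17, M18, C22, M23, C26, M31.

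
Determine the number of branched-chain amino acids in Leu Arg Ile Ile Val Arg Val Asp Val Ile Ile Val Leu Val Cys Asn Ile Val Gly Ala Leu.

14

The BCAAs are Val, Leu, and Ile — aliphatic side chains with a branch point.
Matching residues: Leu1, Ile3, Ile4, Val5, Val7, Val9, Ile10, Ile11, Val12, Leu13, Val14, Ile17, Val18, Leu21.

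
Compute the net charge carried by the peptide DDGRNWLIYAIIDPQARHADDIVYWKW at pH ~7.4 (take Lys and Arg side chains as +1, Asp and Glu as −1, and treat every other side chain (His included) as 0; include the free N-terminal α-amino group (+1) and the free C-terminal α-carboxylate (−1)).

Positive (K, R): R4, R17, K26 → +3.
Negative (D, E): D1, D2, D13, D20, D21 → −5.
The N-terminus (+1) and C-terminus (−1) cancel.
Net charge = (+3) + (−5) = −2.

-2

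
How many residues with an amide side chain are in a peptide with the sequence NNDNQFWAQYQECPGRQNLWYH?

8

Only N (asparagine) and Q (glutamine) carry a side-chain carboxamide.
Matching residues: N1, N2, N4, Q5, Q9, Q11, Q17, N18.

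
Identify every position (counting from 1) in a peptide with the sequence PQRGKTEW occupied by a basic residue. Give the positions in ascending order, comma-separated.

Matching residues: R3, K5.

3, 5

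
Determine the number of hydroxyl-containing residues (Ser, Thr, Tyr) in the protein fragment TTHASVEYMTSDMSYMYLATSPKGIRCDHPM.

11

Matching residues: T1, T2, S5, Y8, T10, S11, S14, Y15, Y17, T20, S21.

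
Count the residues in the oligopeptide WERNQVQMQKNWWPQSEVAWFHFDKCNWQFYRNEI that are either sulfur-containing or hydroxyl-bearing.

Sulfur-containing: C, M. Hydroxyl-bearing: S, T, Y.
Sulfur-containing residues here: M8, C26 (2).
Hydroxyl-bearing residues here: S16, Y31 (2).
The two groups share no amino acid, so total = 2 + 2 = 4.

4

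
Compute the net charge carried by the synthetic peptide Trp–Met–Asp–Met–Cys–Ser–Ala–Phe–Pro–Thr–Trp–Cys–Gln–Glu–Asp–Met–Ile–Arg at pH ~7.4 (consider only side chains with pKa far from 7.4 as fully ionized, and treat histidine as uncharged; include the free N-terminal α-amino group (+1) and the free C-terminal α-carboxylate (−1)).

At pH ~7.4 the Lys and Arg side chains are protonated (+1), the Asp and Glu side chains are deprotonated (−1), and with His taken as neutral all other side chains carry no charge.
Positive (K, R): Arg18 → +1.
Negative (D, E): Asp3, Glu14, Asp15 → −3.
The N-terminus (+1) and C-terminus (−1) cancel.
Net charge = (+1) + (−3) = −2.

-2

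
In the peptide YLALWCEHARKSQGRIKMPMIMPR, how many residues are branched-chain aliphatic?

V, L, and I make up the branched-chain aliphatic group.
Matching residues: L2, L4, I16, I21.

4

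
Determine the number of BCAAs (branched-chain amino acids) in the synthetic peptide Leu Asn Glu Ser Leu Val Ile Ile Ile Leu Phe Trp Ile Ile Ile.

Valine (V), leucine (L), and isoleucine (I) are the branched-chain amino acids.
Matching residues: Leu1, Leu5, Val6, Ile7, Ile8, Ile9, Leu10, Ile13, Ile14, Ile15.

10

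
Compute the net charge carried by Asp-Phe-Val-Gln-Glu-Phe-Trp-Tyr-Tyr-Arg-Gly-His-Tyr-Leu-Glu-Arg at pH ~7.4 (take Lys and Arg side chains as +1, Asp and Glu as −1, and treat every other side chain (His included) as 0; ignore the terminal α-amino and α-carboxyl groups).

-1

Positive (K, R): Arg10, Arg16 → +2.
Negative (D, E): Asp1, Glu5, Glu15 → −3.
Net charge = (+2) + (−3) = −1.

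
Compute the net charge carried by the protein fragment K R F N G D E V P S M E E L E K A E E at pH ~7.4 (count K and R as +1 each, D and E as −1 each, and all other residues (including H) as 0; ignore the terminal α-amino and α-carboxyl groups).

Positive (K, R): K1, R2, K16 → +3.
Negative (D, E): D6, E7, E12, E13, E15, E18, E19 → −7.
Net charge = (+3) + (−7) = −4.

-4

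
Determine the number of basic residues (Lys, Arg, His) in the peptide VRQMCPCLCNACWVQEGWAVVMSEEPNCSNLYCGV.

1

Matching residues: R2.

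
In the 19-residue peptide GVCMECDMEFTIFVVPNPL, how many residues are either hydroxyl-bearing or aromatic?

3

Hydroxyl-bearing: S, T, Y. Aromatic: F, W, Y.
Hydroxyl-bearing residues here: T11 (1).
Aromatic residues here: F10, F13 (2).
(Y belongs to both groups, but none appear in this sequence.) Total = 1 + 2 = 3.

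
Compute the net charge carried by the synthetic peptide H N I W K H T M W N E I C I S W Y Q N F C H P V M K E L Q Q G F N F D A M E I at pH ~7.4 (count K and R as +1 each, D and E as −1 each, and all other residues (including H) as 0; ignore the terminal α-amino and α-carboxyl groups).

Positive (K, R): K5, K26 → +2.
Negative (D, E): E11, E27, D35, E38 → −4.
Net charge = (+2) + (−4) = −2.

-2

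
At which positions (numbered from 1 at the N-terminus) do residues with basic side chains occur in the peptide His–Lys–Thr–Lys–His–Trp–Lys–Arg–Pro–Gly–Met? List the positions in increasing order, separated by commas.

1, 2, 4, 5, 7, 8

K, R, and H are the three residues with basic side chains (ε-amine, guanidinium, and imidazole respectively).
Matching residues: His1, Lys2, Lys4, His5, Lys7, Arg8.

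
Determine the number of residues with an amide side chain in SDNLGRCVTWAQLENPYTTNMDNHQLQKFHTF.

7

Only N (asparagine) and Q (glutamine) carry a side-chain carboxamide.
Matching residues: N3, Q12, N15, N20, N23, Q25, Q27.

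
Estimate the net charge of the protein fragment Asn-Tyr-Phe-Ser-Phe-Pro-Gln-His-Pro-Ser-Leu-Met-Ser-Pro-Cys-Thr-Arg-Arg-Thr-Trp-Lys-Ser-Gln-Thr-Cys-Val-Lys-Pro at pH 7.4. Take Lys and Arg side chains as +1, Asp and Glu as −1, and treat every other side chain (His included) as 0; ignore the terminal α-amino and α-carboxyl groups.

Positive (K, R): Arg17, Arg18, Lys21, Lys27 → +4.
Negative (D, E): none → −0.
Net charge = (+4) + (−0) = +4.

+4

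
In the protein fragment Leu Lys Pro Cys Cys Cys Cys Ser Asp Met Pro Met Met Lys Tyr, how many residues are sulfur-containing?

The sulfur-bearing residues are cysteine (–SH) and methionine (–S–CH₃).
Matching residues: Cys4, Cys5, Cys6, Cys7, Met10, Met12, Met13.

7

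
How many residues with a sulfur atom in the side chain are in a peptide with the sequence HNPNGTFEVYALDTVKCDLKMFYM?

3

Only Cys (C) and Met (M) have a sulfur atom in the side chain.
Matching residues: C17, M21, M24.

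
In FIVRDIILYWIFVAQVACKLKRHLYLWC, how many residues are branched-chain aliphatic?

11

V, L, and I make up the branched-chain aliphatic group.
Matching residues: I2, V3, I6, I7, L8, I11, V13, V16, L20, L24, L26.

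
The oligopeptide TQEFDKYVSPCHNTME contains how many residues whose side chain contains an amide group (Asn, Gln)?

Matching residues: Q2, N13.

2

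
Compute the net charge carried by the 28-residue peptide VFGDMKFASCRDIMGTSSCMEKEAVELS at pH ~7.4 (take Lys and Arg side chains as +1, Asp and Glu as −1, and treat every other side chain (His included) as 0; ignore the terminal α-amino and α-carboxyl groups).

Positive (K, R): K6, R11, K22 → +3.
Negative (D, E): D4, D12, E21, E23, E26 → −5.
Net charge = (+3) + (−5) = −2.

-2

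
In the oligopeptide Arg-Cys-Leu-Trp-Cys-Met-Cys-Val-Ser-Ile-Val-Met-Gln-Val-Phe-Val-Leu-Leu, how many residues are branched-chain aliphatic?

8

Valine (V), leucine (L), and isoleucine (I) are the branched-chain amino acids.
Matching residues: Leu3, Val8, Ile10, Val11, Val14, Val16, Leu17, Leu18.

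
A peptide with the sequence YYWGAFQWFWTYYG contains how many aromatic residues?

F, W, and Y each carry an aromatic ring on the side chain.
Matching residues: Y1, Y2, W3, F6, W8, F9, W10, Y12, Y13.

9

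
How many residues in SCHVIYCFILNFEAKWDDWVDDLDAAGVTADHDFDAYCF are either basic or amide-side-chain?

4

Basic: H, K, R. Amide-side-chain: N, Q.
Basic residues here: H3, K15, H32 (3).
Amide-side-chain residues here: N11 (1).
The two groups share no amino acid, so total = 3 + 1 = 4.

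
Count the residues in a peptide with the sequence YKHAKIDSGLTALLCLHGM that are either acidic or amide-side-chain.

1

Acidic: D, E. Amide-side-chain: N, Q.
Acidic residues here: D7 (1).
Amide-side-chain residues here: none (0).
The two groups share no amino acid, so total = 1 + 0 = 1.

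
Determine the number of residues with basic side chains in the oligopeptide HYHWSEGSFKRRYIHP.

The basic amino acids are Lys (K), Arg (R), and His (H).
Matching residues: H1, H3, K10, R11, R12, H15.

6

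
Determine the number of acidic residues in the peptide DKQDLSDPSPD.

Aspartate (D) and glutamate (E) have carboxylic-acid side chains and are the acidic amino acids.
Matching residues: D1, D4, D7, D11.

4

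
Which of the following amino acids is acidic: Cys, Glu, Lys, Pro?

Glu

Only D (aspartate) and E (glutamate) carry a side-chain carboxylic acid.
Of the listed options, only Glu belongs to this group.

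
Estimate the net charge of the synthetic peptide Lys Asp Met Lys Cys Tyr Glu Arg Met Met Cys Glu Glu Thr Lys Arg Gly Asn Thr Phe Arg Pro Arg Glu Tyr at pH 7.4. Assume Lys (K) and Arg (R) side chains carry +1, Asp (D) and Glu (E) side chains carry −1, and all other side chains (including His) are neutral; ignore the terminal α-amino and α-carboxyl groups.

+2

Positive (K, R): Lys1, Lys4, Arg8, Lys15, Arg16, Arg21, Arg23 → +7.
Negative (D, E): Asp2, Glu7, Glu12, Glu13, Glu24 → −5.
Net charge = (+7) + (−5) = +2.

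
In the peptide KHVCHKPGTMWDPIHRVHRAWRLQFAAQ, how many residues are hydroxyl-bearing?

Serine (S), threonine (T), and tyrosine (Y) each carry a hydroxyl group on the side chain.
Matching residues: T9.

1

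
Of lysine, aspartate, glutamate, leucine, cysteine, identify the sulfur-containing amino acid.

cysteine

Cysteine (C, thiol) and methionine (M, thioether) are the two sulfur-containing amino acids.
Of the listed options, only cysteine belongs to this group.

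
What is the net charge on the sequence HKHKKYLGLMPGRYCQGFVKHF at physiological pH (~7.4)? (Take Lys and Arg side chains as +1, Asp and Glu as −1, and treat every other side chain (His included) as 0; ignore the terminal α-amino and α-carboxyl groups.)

Positive (K, R): K2, K4, K5, R13, K20 → +5.
Negative (D, E): none → −0.
Net charge = (+5) + (−0) = +5.

+5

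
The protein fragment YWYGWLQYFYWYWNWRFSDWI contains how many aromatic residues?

13

Phenylalanine (F), tryptophan (W), and tyrosine (Y) have aromatic ring side chains.
Matching residues: Y1, W2, Y3, W5, Y8, F9, Y10, W11, Y12, W13, W15, F17, W20.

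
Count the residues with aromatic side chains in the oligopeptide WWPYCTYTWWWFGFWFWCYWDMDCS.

F, W, and Y each carry an aromatic ring on the side chain.
Matching residues: W1, W2, Y4, Y7, W9, W10, W11, F12, F14, W15, F16, W17, Y19, W20.

14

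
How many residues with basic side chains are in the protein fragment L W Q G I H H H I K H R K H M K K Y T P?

10

K, R, and H are the three residues with basic side chains (ε-amine, guanidinium, and imidazole respectively).
Matching residues: H6, H7, H8, K10, H11, R12, K13, H14, K16, K17.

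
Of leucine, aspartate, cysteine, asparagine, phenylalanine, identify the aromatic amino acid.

phenylalanine

Phenylalanine (F), tryptophan (W), and tyrosine (Y) have aromatic ring side chains.
Of the listed options, only phenylalanine belongs to this group.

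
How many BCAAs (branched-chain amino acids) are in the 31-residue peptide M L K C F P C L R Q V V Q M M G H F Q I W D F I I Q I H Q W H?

8

Valine (V), leucine (L), and isoleucine (I) are the branched-chain amino acids.
Matching residues: L2, L8, V11, V12, I20, I24, I25, I27.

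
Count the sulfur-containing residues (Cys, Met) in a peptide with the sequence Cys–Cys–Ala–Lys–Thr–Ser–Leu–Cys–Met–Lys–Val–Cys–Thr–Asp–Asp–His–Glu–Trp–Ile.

5

Matching residues: Cys1, Cys2, Cys8, Met9, Cys12.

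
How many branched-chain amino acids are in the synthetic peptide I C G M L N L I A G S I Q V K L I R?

Valine (V), leucine (L), and isoleucine (I) are the branched-chain amino acids.
Matching residues: I1, L5, L7, I8, I12, V14, L16, I17.

8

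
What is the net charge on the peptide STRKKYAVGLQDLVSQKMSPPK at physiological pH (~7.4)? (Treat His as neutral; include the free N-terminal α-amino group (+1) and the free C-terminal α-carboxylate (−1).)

The side chains ionized at physiological pH are Lys/Arg (+1) and Asp/Glu (−1); with His treated as neutral, nothing else contributes.
Positive (K, R): R3, K4, K5, K17, K22 → +5.
Negative (D, E): D12 → −1.
The N-terminus (+1) and C-terminus (−1) cancel.
Net charge = (+5) + (−1) = +4.

+4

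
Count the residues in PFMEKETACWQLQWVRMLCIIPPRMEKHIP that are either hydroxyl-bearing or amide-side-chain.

Hydroxyl-bearing: S, T, Y. Amide-side-chain: N, Q.
Hydroxyl-bearing residues here: T7 (1).
Amide-side-chain residues here: Q11, Q13 (2).
The two groups share no amino acid, so total = 1 + 2 = 3.

3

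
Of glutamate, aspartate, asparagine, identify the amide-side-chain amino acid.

asparagine

Asparagine (N) and glutamine (Q) have uncharged amide side chains.
Of the listed options, only asparagine belongs to this group.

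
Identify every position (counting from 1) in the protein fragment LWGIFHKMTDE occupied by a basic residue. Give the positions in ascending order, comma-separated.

K, R, and H are the three residues with basic side chains (ε-amine, guanidinium, and imidazole respectively).
Matching residues: H6, K7.

6, 7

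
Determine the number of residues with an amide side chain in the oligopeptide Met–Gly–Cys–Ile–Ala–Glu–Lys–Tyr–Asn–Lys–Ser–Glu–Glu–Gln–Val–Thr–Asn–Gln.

The amide-side-chain residues are Asn (N) and Gln (Q).
Matching residues: Asn9, Gln14, Asn17, Gln18.

4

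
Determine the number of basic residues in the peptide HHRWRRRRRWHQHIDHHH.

Lysine (K), arginine (R), and histidine (H) have basic, nitrogen-containing side chains.
Matching residues: H1, H2, R3, R5, R6, R7, R8, R9, H11, H13, H16, H17, H18.

13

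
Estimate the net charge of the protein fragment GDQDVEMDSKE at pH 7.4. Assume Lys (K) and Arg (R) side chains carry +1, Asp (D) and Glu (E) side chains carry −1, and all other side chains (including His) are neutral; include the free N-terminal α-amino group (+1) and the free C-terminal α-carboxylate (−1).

-4

Positive (K, R): K10 → +1.
Negative (D, E): D2, D4, E6, D8, E11 → −5.
The N-terminus (+1) and C-terminus (−1) cancel.
Net charge = (+1) + (−5) = −4.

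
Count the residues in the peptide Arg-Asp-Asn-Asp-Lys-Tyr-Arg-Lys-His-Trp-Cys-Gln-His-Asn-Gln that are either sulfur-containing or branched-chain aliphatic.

1

Sulfur-containing: C, M. Branched-chain aliphatic: I, L, V.
Sulfur-containing residues here: Cys11 (1).
Branched-chain aliphatic residues here: none (0).
The two groups share no amino acid, so total = 1 + 0 = 1.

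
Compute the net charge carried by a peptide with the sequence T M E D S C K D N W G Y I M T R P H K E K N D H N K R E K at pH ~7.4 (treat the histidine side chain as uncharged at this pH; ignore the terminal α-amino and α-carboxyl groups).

The side chains ionized at physiological pH are Lys/Arg (+1) and Asp/Glu (−1); with His treated as neutral, nothing else contributes.
Positive (K, R): K7, R16, K19, K21, K26, R27, K29 → +7.
Negative (D, E): E3, D4, D8, E20, D23, E28 → −6.
Net charge = (+7) + (−6) = +1.

+1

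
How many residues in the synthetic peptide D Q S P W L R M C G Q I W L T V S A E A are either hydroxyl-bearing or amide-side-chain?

5

Hydroxyl-bearing: S, T, Y. Amide-side-chain: N, Q.
Hydroxyl-bearing residues here: S3, T15, S17 (3).
Amide-side-chain residues here: Q2, Q11 (2).
The two groups share no amino acid, so total = 3 + 2 = 5.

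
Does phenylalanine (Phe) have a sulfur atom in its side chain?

No

The sulfur-bearing residues are cysteine (–SH) and methionine (–S–CH₃).
Phenylalanine is not in this group.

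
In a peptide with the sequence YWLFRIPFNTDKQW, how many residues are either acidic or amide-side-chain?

Acidic: D, E. Amide-side-chain: N, Q.
Acidic residues here: D11 (1).
Amide-side-chain residues here: N9, Q13 (2).
The two groups share no amino acid, so total = 1 + 2 = 3.

3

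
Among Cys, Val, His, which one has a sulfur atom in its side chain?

The sulfur-bearing residues are cysteine (–SH) and methionine (–S–CH₃).
Of the listed options, only Cys belongs to this group.

Cys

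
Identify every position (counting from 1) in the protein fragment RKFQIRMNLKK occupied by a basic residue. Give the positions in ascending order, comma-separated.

The basic amino acids are Lys (K), Arg (R), and His (H).
Matching residues: R1, K2, R6, K10, K11.

1, 2, 6, 10, 11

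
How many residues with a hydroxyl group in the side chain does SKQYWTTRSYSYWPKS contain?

S, T, and Y are the three residues with a side-chain hydroxyl.
Matching residues: S1, Y4, T6, T7, S9, Y10, S11, Y12, S16.

9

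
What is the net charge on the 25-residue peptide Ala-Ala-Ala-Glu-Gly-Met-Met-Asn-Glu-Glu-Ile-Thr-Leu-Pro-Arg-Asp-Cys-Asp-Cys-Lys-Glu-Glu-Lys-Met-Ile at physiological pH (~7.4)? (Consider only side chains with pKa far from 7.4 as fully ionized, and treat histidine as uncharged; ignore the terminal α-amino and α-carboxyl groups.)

-4

At pH ~7.4 the Lys and Arg side chains are protonated (+1), the Asp and Glu side chains are deprotonated (−1), and with His taken as neutral all other side chains carry no charge.
Positive (K, R): Arg15, Lys20, Lys23 → +3.
Negative (D, E): Glu4, Glu9, Glu10, Asp16, Asp18, Glu21, Glu22 → −7.
Net charge = (+3) + (−7) = −4.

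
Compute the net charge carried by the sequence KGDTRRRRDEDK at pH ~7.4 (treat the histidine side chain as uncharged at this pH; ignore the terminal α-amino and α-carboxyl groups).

Near pH 7.4, K and R contribute +1 each, D and E contribute −1 each, and every other side chain (His included, as stated) is uncharged.
Positive (K, R): K1, R5, R6, R7, R8, K12 → +6.
Negative (D, E): D3, D9, E10, D11 → −4.
Net charge = (+6) + (−4) = +2.

+2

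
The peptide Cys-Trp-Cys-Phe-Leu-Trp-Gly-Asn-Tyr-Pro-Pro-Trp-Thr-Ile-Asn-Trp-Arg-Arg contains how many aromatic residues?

F, W, and Y each carry an aromatic ring on the side chain.
Matching residues: Trp2, Phe4, Trp6, Tyr9, Trp12, Trp16.

6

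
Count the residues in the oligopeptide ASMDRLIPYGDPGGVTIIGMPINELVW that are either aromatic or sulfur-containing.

Aromatic: F, W, Y. Sulfur-containing: C, M.
Aromatic residues here: Y9, W27 (2).
Sulfur-containing residues here: M3, M20 (2).
The two groups share no amino acid, so total = 2 + 2 = 4.

4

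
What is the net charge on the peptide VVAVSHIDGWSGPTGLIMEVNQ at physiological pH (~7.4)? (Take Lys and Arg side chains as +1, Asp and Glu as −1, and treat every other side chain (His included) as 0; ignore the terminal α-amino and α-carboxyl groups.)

-2

Positive (K, R): none → +0.
Negative (D, E): D8, E19 → −2.
Net charge = (+0) + (−2) = −2.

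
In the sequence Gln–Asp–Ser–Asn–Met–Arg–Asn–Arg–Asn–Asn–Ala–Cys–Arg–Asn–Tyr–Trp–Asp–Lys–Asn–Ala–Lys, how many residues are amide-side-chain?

7

Only N (asparagine) and Q (glutamine) carry a side-chain carboxamide.
Matching residues: Gln1, Asn4, Asn7, Asn9, Asn10, Asn14, Asn19.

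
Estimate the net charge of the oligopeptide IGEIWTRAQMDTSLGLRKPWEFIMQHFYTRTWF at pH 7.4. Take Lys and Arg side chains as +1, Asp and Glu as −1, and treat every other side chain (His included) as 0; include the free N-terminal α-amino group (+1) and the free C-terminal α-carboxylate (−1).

Positive (K, R): R7, R17, K18, R30 → +4.
Negative (D, E): E3, D11, E21 → −3.
The N-terminus (+1) and C-terminus (−1) cancel.
Net charge = (+4) + (−3) = +1.

+1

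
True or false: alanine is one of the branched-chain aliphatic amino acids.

Valine (V), leucine (L), and isoleucine (I) are the branched-chain amino acids.
Alanine is not in this group.

False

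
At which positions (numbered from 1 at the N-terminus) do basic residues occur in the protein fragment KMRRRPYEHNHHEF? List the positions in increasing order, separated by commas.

1, 3, 4, 5, 9, 11, 12

Lysine (K), arginine (R), and histidine (H) have basic, nitrogen-containing side chains.
Matching residues: K1, R3, R4, R5, H9, H11, H12.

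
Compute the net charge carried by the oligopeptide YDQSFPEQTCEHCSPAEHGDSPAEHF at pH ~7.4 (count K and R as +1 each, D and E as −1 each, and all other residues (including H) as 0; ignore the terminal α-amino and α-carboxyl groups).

-6

Positive (K, R): none → +0.
Negative (D, E): D2, E7, E11, E17, D20, E24 → −6.
Net charge = (+0) + (−6) = −6.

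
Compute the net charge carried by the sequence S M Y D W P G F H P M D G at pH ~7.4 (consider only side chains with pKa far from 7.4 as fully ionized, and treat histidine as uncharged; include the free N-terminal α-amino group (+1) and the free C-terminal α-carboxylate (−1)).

Near pH 7.4, K and R contribute +1 each, D and E contribute −1 each, and every other side chain (His included, as stated) is uncharged.
Positive (K, R): none → +0.
Negative (D, E): D4, D12 → −2.
The N-terminus (+1) and C-terminus (−1) cancel.
Net charge = (+0) + (−2) = −2.

-2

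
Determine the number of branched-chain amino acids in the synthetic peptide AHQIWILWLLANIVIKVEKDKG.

Valine (V), leucine (L), and isoleucine (I) are the branched-chain amino acids.
Matching residues: I4, I6, L7, L9, L10, I13, V14, I15, V17.

9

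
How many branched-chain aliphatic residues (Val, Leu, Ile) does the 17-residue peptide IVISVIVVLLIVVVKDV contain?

14

Matching residues: I1, V2, I3, V5, I6, V7, V8, L9, L10, I11, V12, V13, V14, V17.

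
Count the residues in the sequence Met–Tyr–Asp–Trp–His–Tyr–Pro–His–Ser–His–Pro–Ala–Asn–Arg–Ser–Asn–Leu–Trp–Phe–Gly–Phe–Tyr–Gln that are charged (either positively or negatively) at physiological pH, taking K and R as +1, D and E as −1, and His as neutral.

Charged side chains at pH ~7.4: K, R (positive); D, E (negative).
Matching residues: Asp3, Arg14.

2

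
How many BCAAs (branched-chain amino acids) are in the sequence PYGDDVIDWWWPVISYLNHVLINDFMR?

8

V, L, and I make up the branched-chain aliphatic group.
Matching residues: V6, I7, V13, I14, L17, V20, L21, I22.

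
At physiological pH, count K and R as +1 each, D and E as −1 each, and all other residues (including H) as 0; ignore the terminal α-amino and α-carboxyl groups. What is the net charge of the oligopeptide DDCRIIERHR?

0

Positive (K, R): R4, R8, R10 → +3.
Negative (D, E): D1, D2, E7 → −3.
Net charge = (+3) + (−3) = 0.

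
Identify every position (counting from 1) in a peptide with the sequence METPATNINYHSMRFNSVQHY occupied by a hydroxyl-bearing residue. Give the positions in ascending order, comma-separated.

3, 6, 10, 12, 17, 21

Matching residues: T3, T6, Y10, S12, S17, Y21.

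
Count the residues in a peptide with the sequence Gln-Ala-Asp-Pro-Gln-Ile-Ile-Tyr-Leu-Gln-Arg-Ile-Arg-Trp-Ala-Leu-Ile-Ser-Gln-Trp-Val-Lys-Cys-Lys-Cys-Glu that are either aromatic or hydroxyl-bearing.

4

Aromatic: F, W, Y. Hydroxyl-bearing: S, T, Y.
Aromatic residues here: Tyr8, Trp14, Trp20 (3).
Hydroxyl-bearing residues here: Tyr8, Ser18 (2).
Y is in both groups, so the 1 Y residue must not be double-counted.
Total = 3 + 2 − 1 = 4.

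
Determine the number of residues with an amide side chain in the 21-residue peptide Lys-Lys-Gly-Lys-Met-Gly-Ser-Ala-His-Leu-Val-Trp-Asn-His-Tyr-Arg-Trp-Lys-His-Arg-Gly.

1

Asparagine (N) and glutamine (Q) have uncharged amide side chains.
Matching residues: Asn13.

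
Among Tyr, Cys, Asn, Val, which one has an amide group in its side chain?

Asn

Asparagine (N) and glutamine (Q) have uncharged amide side chains.
Of the listed options, only Asn belongs to this group.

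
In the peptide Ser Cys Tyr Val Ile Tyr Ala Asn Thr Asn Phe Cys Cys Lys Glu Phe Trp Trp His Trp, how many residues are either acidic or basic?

Acidic: D, E. Basic: H, K, R.
Acidic residues here: Glu15 (1).
Basic residues here: Lys14, His19 (2).
The two groups share no amino acid, so total = 1 + 2 = 3.

3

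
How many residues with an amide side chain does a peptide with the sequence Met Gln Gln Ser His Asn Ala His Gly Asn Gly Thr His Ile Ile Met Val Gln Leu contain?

The amide-side-chain residues are Asn (N) and Gln (Q).
Matching residues: Gln2, Gln3, Asn6, Asn10, Gln18.

5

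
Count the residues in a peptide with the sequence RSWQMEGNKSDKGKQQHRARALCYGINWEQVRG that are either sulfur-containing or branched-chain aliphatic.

Sulfur-containing: C, M. Branched-chain aliphatic: I, L, V.
Sulfur-containing residues here: M5, C23 (2).
Branched-chain aliphatic residues here: L22, I26, V31 (3).
The two groups share no amino acid, so total = 2 + 3 = 5.

5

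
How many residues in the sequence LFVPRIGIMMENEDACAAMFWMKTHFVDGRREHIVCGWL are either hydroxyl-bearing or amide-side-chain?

2

Hydroxyl-bearing: S, T, Y. Amide-side-chain: N, Q.
Hydroxyl-bearing residues here: T24 (1).
Amide-side-chain residues here: N12 (1).
The two groups share no amino acid, so total = 1 + 1 = 2.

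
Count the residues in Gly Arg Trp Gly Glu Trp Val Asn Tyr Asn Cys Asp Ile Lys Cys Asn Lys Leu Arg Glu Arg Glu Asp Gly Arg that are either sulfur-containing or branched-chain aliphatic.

5

Sulfur-containing: C, M. Branched-chain aliphatic: I, L, V.
Sulfur-containing residues here: Cys11, Cys15 (2).
Branched-chain aliphatic residues here: Val7, Ile13, Leu18 (3).
The two groups share no amino acid, so total = 2 + 3 = 5.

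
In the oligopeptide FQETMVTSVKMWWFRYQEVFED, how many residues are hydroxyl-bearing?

4

The –OH-bearing residues are Ser, Thr (aliphatic alcohols), and Tyr (phenol).
Matching residues: T4, T7, S8, Y16.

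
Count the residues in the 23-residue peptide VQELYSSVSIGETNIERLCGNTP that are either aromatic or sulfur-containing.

Aromatic: F, W, Y. Sulfur-containing: C, M.
Aromatic residues here: Y5 (1).
Sulfur-containing residues here: C19 (1).
The two groups share no amino acid, so total = 1 + 1 = 2.

2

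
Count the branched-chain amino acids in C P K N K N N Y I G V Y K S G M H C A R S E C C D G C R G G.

The BCAAs are Val, Leu, and Ile — aliphatic side chains with a branch point.
Matching residues: I9, V11.

2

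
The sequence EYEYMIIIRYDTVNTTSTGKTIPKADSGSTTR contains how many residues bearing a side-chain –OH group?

The –OH-bearing residues are Ser, Thr (aliphatic alcohols), and Tyr (phenol).
Matching residues: Y2, Y4, Y10, T12, T15, T16, S17, T18, T21, S27, S29, T30, T31.

13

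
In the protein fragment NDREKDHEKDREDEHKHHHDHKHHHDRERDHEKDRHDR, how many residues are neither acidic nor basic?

Acidic: D, E. Basic: K, R, H. All other residues are neither.
Matching residues: N1.

1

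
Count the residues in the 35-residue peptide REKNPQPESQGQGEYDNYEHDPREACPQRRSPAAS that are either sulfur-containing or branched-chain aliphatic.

Sulfur-containing: C, M. Branched-chain aliphatic: I, L, V.
Sulfur-containing residues here: C26 (1).
Branched-chain aliphatic residues here: none (0).
The two groups share no amino acid, so total = 1 + 0 = 1.

1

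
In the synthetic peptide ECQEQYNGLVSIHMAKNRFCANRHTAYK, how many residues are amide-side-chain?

5

Asparagine (N) and glutamine (Q) have uncharged amide side chains.
Matching residues: Q3, Q5, N7, N17, N22.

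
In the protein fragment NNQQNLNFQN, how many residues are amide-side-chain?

Only N (asparagine) and Q (glutamine) carry a side-chain carboxamide.
Matching residues: N1, N2, Q3, Q4, N5, N7, Q9, N10.

8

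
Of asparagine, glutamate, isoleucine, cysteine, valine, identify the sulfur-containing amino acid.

cysteine

The sulfur-bearing residues are cysteine (–SH) and methionine (–S–CH₃).
Of the listed options, only cysteine belongs to this group.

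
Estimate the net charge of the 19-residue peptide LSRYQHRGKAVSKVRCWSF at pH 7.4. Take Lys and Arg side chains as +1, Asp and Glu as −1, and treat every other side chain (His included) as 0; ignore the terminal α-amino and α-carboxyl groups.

+5

Positive (K, R): R3, R7, K9, K13, R15 → +5.
Negative (D, E): none → −0.
Net charge = (+5) + (−0) = +5.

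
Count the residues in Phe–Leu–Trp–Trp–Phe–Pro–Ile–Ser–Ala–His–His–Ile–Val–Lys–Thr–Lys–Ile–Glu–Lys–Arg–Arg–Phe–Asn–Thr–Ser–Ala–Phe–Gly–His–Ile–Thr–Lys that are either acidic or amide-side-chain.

2

Acidic: D, E. Amide-side-chain: N, Q.
Acidic residues here: Glu18 (1).
Amide-side-chain residues here: Asn23 (1).
The two groups share no amino acid, so total = 1 + 1 = 2.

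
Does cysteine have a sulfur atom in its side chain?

Cysteine (C, thiol) and methionine (M, thioether) are the two sulfur-containing amino acids.
Cysteine is in this group.

Yes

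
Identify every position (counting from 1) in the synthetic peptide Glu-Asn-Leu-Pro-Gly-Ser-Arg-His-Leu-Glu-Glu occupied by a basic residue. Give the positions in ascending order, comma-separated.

K, R, and H are the three residues with basic side chains (ε-amine, guanidinium, and imidazole respectively).
Matching residues: Arg7, His8.

7, 8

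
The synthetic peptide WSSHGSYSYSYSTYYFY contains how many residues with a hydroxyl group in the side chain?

13

Serine (S), threonine (T), and tyrosine (Y) each carry a hydroxyl group on the side chain.
Matching residues: S2, S3, S6, Y7, S8, Y9, S10, Y11, S12, T13, Y14, Y15, Y17.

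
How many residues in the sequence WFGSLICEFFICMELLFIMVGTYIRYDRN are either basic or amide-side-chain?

3

Basic: H, K, R. Amide-side-chain: N, Q.
Basic residues here: R25, R28 (2).
Amide-side-chain residues here: N29 (1).
The two groups share no amino acid, so total = 2 + 1 = 3.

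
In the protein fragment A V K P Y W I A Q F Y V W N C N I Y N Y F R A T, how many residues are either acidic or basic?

Acidic: D, E. Basic: H, K, R.
Acidic residues here: none (0).
Basic residues here: K3, R22 (2).
The two groups share no amino acid, so total = 0 + 2 = 2.

2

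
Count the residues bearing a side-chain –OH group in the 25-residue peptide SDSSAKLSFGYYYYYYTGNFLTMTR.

13

The –OH-bearing residues are Ser, Thr (aliphatic alcohols), and Tyr (phenol).
Matching residues: S1, S3, S4, S8, Y11, Y12, Y13, Y14, Y15, Y16, T17, T22, T24.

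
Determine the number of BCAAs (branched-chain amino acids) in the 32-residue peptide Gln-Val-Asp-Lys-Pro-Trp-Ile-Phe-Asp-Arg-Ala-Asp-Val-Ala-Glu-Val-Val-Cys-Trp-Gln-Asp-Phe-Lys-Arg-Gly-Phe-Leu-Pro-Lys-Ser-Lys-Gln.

6

The BCAAs are Val, Leu, and Ile — aliphatic side chains with a branch point.
Matching residues: Val2, Ile7, Val13, Val16, Val17, Leu27.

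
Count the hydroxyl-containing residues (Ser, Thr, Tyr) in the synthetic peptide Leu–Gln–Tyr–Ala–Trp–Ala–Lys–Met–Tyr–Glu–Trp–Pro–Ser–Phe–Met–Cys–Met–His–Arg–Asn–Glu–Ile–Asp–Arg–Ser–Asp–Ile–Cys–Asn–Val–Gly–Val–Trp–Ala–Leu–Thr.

Matching residues: Tyr3, Tyr9, Ser13, Ser25, Thr36.

5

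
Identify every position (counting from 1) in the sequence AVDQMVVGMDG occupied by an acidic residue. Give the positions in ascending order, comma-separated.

Only D (aspartate) and E (glutamate) carry a side-chain carboxylic acid.
Matching residues: D3, D10.

3, 10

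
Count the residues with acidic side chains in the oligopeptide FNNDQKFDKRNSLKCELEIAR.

Only D (aspartate) and E (glutamate) carry a side-chain carboxylic acid.
Matching residues: D4, D8, E16, E18.

4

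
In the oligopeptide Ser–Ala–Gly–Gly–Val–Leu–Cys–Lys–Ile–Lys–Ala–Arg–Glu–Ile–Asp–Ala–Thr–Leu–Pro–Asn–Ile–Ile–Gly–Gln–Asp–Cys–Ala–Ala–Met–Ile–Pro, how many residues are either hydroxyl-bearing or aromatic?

Hydroxyl-bearing: S, T, Y. Aromatic: F, W, Y.
Hydroxyl-bearing residues here: Ser1, Thr17 (2).
Aromatic residues here: none (0).
(Y belongs to both groups, but none appear in this sequence.) Total = 2 + 0 = 2.

2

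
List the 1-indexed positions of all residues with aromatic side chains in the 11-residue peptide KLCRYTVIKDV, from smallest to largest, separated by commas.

Phenylalanine (F), tryptophan (W), and tyrosine (Y) have aromatic ring side chains.
Matching residues: Y5.

5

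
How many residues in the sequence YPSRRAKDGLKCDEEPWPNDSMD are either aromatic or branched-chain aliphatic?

3

Aromatic: F, W, Y. Branched-chain aliphatic: I, L, V.
Aromatic residues here: Y1, W17 (2).
Branched-chain aliphatic residues here: L10 (1).
The two groups share no amino acid, so total = 2 + 1 = 3.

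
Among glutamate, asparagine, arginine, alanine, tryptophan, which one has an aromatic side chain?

F, W, and Y each carry an aromatic ring on the side chain.
Of the listed options, only tryptophan belongs to this group.

tryptophan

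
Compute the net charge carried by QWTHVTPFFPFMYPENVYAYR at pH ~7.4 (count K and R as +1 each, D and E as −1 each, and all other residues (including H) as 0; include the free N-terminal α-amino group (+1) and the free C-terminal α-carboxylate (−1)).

Positive (K, R): R21 → +1.
Negative (D, E): E15 → −1.
The N-terminus (+1) and C-terminus (−1) cancel.
Net charge = (+1) + (−1) = 0.

0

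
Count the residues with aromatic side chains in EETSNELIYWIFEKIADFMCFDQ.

The aromatic amino acids are Phe (F, benzyl), Trp (W, indole), and Tyr (Y, phenol).
Matching residues: Y9, W10, F12, F18, F21.

5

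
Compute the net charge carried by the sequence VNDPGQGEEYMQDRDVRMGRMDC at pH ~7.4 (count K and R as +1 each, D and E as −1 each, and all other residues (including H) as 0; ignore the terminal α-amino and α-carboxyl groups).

Positive (K, R): R14, R17, R20 → +3.
Negative (D, E): D3, E8, E9, D13, D15, D22 → −6.
Net charge = (+3) + (−6) = −3.

-3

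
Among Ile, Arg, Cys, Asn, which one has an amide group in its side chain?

Asn

Only N (asparagine) and Q (glutamine) carry a side-chain carboxamide.
Of the listed options, only Asn belongs to this group.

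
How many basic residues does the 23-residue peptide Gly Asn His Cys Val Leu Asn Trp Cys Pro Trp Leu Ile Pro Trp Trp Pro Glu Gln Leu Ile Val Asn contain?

1

Lysine (K), arginine (R), and histidine (H) have basic, nitrogen-containing side chains.
Matching residues: His3.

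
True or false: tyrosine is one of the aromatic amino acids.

True

The aromatic amino acids are Phe (F, benzyl), Trp (W, indole), and Tyr (Y, phenol).
Tyrosine is in this group.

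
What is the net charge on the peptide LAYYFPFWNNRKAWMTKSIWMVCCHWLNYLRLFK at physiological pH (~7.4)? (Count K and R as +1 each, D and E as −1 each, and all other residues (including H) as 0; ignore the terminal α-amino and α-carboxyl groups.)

Positive (K, R): R11, K12, K17, R31, K34 → +5.
Negative (D, E): none → −0.
Net charge = (+5) + (−0) = +5.

+5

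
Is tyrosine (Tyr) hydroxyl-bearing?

Yes

The –OH-bearing residues are Ser, Thr (aliphatic alcohols), and Tyr (phenol).
Tyrosine is in this group.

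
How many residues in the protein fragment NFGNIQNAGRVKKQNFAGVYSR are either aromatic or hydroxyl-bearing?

4

Aromatic: F, W, Y. Hydroxyl-bearing: S, T, Y.
Aromatic residues here: F2, F16, Y20 (3).
Hydroxyl-bearing residues here: Y20, S21 (2).
Y is in both groups, so the 1 Y residue must not be double-counted.
Total = 3 + 2 − 1 = 4.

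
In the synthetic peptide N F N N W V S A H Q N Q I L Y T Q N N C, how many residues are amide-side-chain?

The amide-side-chain residues are Asn (N) and Gln (Q).
Matching residues: N1, N3, N4, Q10, N11, Q12, Q17, N18, N19.

9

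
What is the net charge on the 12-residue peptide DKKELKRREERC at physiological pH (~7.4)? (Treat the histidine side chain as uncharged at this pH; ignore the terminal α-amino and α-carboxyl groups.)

+2

At pH ~7.4 the Lys and Arg side chains are protonated (+1), the Asp and Glu side chains are deprotonated (−1), and with His taken as neutral all other side chains carry no charge.
Positive (K, R): K2, K3, K6, R7, R8, R11 → +6.
Negative (D, E): D1, E4, E9, E10 → −4.
Net charge = (+6) + (−4) = +2.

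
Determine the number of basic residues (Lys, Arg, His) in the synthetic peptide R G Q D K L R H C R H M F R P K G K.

9

Matching residues: R1, K5, R7, H8, R10, H11, R14, K16, K18.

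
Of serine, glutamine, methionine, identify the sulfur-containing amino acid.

methionine

Only Cys (C) and Met (M) have a sulfur atom in the side chain.
Of the listed options, only methionine belongs to this group.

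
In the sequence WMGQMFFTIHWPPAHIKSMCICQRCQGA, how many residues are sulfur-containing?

The sulfur-bearing residues are cysteine (–SH) and methionine (–S–CH₃).
Matching residues: M2, M5, M19, C20, C22, C25.

6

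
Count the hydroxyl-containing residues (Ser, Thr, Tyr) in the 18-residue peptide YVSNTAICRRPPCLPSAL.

4

Matching residues: Y1, S3, T5, S16.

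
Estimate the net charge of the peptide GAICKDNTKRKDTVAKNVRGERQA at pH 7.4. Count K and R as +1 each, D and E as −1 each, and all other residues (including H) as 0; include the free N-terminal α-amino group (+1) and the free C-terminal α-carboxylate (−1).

+4

Positive (K, R): K5, K9, R10, K11, K16, R19, R22 → +7.
Negative (D, E): D6, D12, E21 → −3.
The N-terminus (+1) and C-terminus (−1) cancel.
Net charge = (+7) + (−3) = +4.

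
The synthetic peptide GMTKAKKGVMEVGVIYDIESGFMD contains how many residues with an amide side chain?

0

Only N (asparagine) and Q (glutamine) carry a side-chain carboxamide.
None of the 24 residues belong to this group.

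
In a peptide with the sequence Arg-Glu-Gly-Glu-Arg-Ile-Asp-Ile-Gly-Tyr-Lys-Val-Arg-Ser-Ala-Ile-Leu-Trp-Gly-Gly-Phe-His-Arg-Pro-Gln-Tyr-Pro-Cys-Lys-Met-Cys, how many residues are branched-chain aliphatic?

Valine (V), leucine (L), and isoleucine (I) are the branched-chain amino acids.
Matching residues: Ile6, Ile8, Val12, Ile16, Leu17.

5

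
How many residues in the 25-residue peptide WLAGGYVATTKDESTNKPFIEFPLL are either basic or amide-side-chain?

Basic: H, K, R. Amide-side-chain: N, Q.
Basic residues here: K11, K17 (2).
Amide-side-chain residues here: N16 (1).
The two groups share no amino acid, so total = 2 + 1 = 3.

3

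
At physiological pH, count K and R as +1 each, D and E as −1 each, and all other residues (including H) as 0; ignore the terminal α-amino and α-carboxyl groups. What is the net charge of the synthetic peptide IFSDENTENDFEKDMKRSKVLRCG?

Positive (K, R): K13, K16, R17, K19, R22 → +5.
Negative (D, E): D4, E5, E8, D10, E12, D14 → −6.
Net charge = (+5) + (−6) = −1.

-1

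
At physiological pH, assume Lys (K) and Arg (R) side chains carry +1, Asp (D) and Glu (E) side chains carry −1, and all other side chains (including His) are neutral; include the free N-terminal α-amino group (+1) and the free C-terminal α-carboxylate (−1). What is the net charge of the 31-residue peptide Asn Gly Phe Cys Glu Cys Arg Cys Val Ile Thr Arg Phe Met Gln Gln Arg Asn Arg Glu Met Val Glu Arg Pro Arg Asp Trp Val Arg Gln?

Positive (K, R): Arg7, Arg12, Arg17, Arg19, Arg24, Arg26, Arg30 → +7.
Negative (D, E): Glu5, Glu20, Glu23, Asp27 → −4.
The N-terminus (+1) and C-terminus (−1) cancel.
Net charge = (+7) + (−4) = +3.

+3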